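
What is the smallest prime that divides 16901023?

16901023 is odd.
Digit sum 22, not divisible by 3.
Ends in 3: not divisible by 5.
7: 16901023 = 7·2414431 + 6
11: 16901023 = 11·1536456 + 7
13: 16901023 = 13·1300078 + 9
17: 16901023 = 17·994177 + 14
19: 16901023 = 19·889527 + 10
23: 16901023 = 23·734827 + 2
29: 16901023 = 29·582793 + 26
31: 16901023 = 31·545194 + 9
37: 16901023 = 37·456784 + 15
41: 16901023 = 41·412220 + 3
43: 16901023 = 43·393047 + 2
47: 16901023 = 47·359596 + 11
53: 16901023 = 53·318887 + 12
59: 16901023 = 59·286458 + 1
61: 16901023 = 61·277065 + 58
67: 16901023 = 67·252254 + 5
71: 16901023 = 71·238042 + 41
73: 16901023 = 73·231520 + 63
79: 16901023 = 79·213937

79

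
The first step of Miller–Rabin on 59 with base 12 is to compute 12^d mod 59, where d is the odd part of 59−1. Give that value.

59 − 1 = 58 = 2^1 · 29, so d = 29.
12^1 ≡ 12 (mod 59)
12^2 ≡ 12^2 = 144 ≡ 26 (mod 59)
12^4 ≡ 26^2 = 676 ≡ 27 (mod 59)
12^8 ≡ 27^2 = 729 ≡ 21 (mod 59)
12^16 ≡ 21^2 = 441 ≡ 28 (mod 59)
29 = 16 + 8 + 4 + 1 in binary powers of 2.
So 12^29 ≡ 28 · 21 · 27 · 12 ≡ 1 (mod 59).
Since 12^d ≡ 1 (mod 59), base 12 does not prove 59 composite.

1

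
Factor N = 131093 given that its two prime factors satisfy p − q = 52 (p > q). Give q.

337

Since p = q + 52, we have 131093 = q(q + 52), so q² + 52q − 131093 = 0.
Discriminant: 52² + 4·131093 = 2704 + 524372 = 527076; √527076 = 726.
q = (−52 + 726)/2 = 337, and p = q + 52 = 389.
Check: 337 · 389 = 131093.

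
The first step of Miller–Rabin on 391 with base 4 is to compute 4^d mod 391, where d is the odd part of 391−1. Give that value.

391 − 1 = 390 = 2^1 · 195, so d = 195.
4^1 ≡ 4 (mod 391)
4^2 ≡ 4^2 = 16 ≡ 16 (mod 391)
4^4 ≡ 16^2 = 256 ≡ 256 (mod 391)
4^8 ≡ 256^2 = 65536 ≡ 239 (mod 391)
4^16 ≡ 239^2 = 57121 ≡ 35 (mod 391)
4^32 ≡ 35^2 = 1225 ≡ 52 (mod 391)
4^64 ≡ 52^2 = 2704 ≡ 358 (mod 391)
4^128 ≡ 358^2 = 128164 ≡ 307 (mod 391)
195 = 128 + 64 + 2 + 1 in binary powers of 2.
So 4^195 ≡ 307 · 358 · 16 · 4 ≡ 285 (mod 391).
Squaring chain: 285; never reaches −1, so base 4 is a Miller–Rabin witness that 391 is composite.

285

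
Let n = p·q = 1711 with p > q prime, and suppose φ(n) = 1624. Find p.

φ(n) = (p−1)(q−1) = n − (p+q) + 1, so p + q = 1711 − 1624 + 1 = 88.
p and q are the roots of t² − 88t + 1711 = 0.
Discriminant: 88² − 4·1711 = 7744 − 6844 = 900; √900 = 30.
q = (88 − 30)/2 = 29, p = (88 + 30)/2 = 59.
Check: 29 · 59 = 1711.

59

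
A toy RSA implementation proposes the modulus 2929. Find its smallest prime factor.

2929 is odd.
Digit sum 22, not divisible by 3.
Ends in 9: not divisible by 5.
7: 2929 = 7·418 + 3
11: 2929 = 11·266 + 3
13: 2929 = 13·225 + 4
17: 2929 = 17·172 + 5
19: 2929 = 19·154 + 3
23: 2929 = 23·127 + 8
29: 2929 = 29·101

29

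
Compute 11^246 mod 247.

77

11^1 ≡ 11 (mod 247)
11^2 ≡ 11^2 = 121 ≡ 121 (mod 247)
11^4 ≡ 121^2 = 14641 ≡ 68 (mod 247)
11^8 ≡ 68^2 = 4624 ≡ 178 (mod 247)
11^16 ≡ 178^2 = 31684 ≡ 68 (mod 247)
11^32 ≡ 68^2 = 4624 ≡ 178 (mod 247)
11^64 ≡ 178^2 = 31684 ≡ 68 (mod 247)
11^128 ≡ 68^2 = 4624 ≡ 178 (mod 247)
246 = 128 + 64 + 32 + 16 + 4 + 2 in binary powers of 2.
So 11^246 ≡ 178 · 68 · 178 · 68 · 68 · 121 ≡ 77 (mod 247).
Since 77 ≠ 1, base 11 is a Fermat witness: 247 is composite.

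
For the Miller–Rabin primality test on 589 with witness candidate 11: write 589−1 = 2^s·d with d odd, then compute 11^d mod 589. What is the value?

77

589 − 1 = 588 = 2^2 · 147, so d = 147.
11^1 ≡ 11 (mod 589)
11^2 ≡ 11^2 = 121 ≡ 121 (mod 589)
11^4 ≡ 121^2 = 14641 ≡ 505 (mod 589)
11^8 ≡ 505^2 = 255025 ≡ 577 (mod 589)
11^16 ≡ 577^2 = 332929 ≡ 144 (mod 589)
11^32 ≡ 144^2 = 20736 ≡ 121 (mod 589)
11^64 ≡ 121^2 = 14641 ≡ 505 (mod 589)
11^128 ≡ 505^2 = 255025 ≡ 577 (mod 589)
147 = 128 + 16 + 2 + 1 in binary powers of 2.
So 11^147 ≡ 577 · 144 · 121 · 11 ≡ 77 (mod 589).
Squaring chain: 77 → 39; never reaches −1, so base 11 is a Miller–Rabin witness that 589 is composite.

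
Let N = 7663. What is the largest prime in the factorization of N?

97

7663 = 79 · 97
97 is prime.
So 7663 = 79 · 97; the largest prime factor is 97.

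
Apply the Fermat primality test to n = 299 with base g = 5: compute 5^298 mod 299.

5^1 ≡ 5 (mod 299)
5^2 ≡ 5^2 = 25 ≡ 25 (mod 299)
5^4 ≡ 25^2 = 625 ≡ 27 (mod 299)
5^8 ≡ 27^2 = 729 ≡ 131 (mod 299)
5^16 ≡ 131^2 = 17161 ≡ 118 (mod 299)
5^32 ≡ 118^2 = 13924 ≡ 170 (mod 299)
5^64 ≡ 170^2 = 28900 ≡ 196 (mod 299)
5^128 ≡ 196^2 = 38416 ≡ 144 (mod 299)
5^256 ≡ 144^2 = 20736 ≡ 105 (mod 299)
298 = 256 + 32 + 8 + 2 in binary powers of 2.
So 5^298 ≡ 105 · 170 · 131 · 25 ≡ 64 (mod 299).
Since 64 ≠ 1, base 5 is a Fermat witness: 299 is composite.

64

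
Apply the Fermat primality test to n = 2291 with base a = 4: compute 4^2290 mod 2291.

1591

4^1 ≡ 4 (mod 2291)
4^2 ≡ 4^2 = 16 ≡ 16 (mod 2291)
4^4 ≡ 16^2 = 256 ≡ 256 (mod 2291)
4^8 ≡ 256^2 = 65536 ≡ 1388 (mod 2291)
4^16 ≡ 1388^2 = 1926544 ≡ 2104 (mod 2291)
4^32 ≡ 2104^2 = 4426816 ≡ 604 (mod 2291)
4^64 ≡ 604^2 = 364816 ≡ 547 (mod 2291)
4^128 ≡ 547^2 = 299209 ≡ 1379 (mod 2291)
4^256 ≡ 1379^2 = 1901641 ≡ 111 (mod 2291)
4^512 ≡ 111^2 = 12321 ≡ 866 (mod 2291)
4^1024 ≡ 866^2 = 749956 ≡ 799 (mod 2291)
4^2048 ≡ 799^2 = 638401 ≡ 1503 (mod 2291)
2290 = 2048 + 128 + 64 + 32 + 16 + 2 in binary powers of 2.
So 4^2290 ≡ 1503 · 1379 · 547 · 604 · 2104 · 16 ≡ 1591 (mod 2291).
Since 1591 ≠ 1, base 4 is a Fermat witness: 2291 is composite.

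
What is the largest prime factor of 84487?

97

84487 = 13 · 6499
6499 = 67 · 97
97 is prime.
So 84487 = 13 · 67 · 97; the largest prime factor is 97.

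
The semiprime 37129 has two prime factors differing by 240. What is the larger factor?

Since p = q + 240, we have 37129 = q(q + 240), so q² + 240q − 37129 = 0.
Discriminant: 240² + 4·37129 = 57600 + 148516 = 206116; √206116 = 454.
q = (−240 + 454)/2 = 107, and p = q + 240 = 347.
Check: 107 · 347 = 37129.

347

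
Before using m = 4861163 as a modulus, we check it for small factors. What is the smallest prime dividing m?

47

4861163 is odd.
Digit sum 29, not divisible by 3.
Ends in 3: not divisible by 5.
7: 4861163 = 7·694451 + 6
11: 4861163 = 11·441923 + 10
13: 4861163 = 13·373935 + 8
17: 4861163 = 17·285950 + 13
19: 4861163 = 19·255850 + 13
23: 4861163 = 23·211354 + 21
29: 4861163 = 29·167626 + 9
31: 4861163 = 31·156811 + 22
37: 4861163 = 37·131382 + 29
41: 4861163 = 41·118564 + 39
43: 4861163 = 43·113050 + 13
47: 4861163 = 47·103429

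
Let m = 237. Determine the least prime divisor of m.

3

237 is odd.
Digit sum 12, divisible by 3.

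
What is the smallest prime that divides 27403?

27403 is odd.
Digit sum 16, not divisible by 3.
Ends in 3: not divisible by 5.
7: 27403 = 7·3914 + 5
11: 27403 = 11·2491 + 2
13: 27403 = 13·2107 + 12
17: 27403 = 17·1611 + 16
19: 27403 = 19·1442 + 5
23: 27403 = 23·1191 + 10
29: 27403 = 29·944 + 27
31: 27403 = 31·883 + 30
37: 27403 = 37·740 + 23
41: 27403 = 41·668 + 15
43: 27403 = 43·637 + 12
47: 27403 = 47·583 + 2
53: 27403 = 53·517 + 2
59: 27403 = 59·464 + 27
61: 27403 = 61·449 + 14
67: 27403 = 67·409

67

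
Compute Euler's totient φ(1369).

Factor: 1369 = 37^2.
φ(1369) = 37^1·(37−1) = 1332.

1332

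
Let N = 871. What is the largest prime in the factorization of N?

871 = 13 · 67
67 is prime.
So 871 = 13 · 67; the largest prime factor is 67.

67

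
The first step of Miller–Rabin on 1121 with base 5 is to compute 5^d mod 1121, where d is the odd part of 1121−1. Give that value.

1121 − 1 = 1120 = 2^5 · 35, so d = 35.
5^1 ≡ 5 (mod 1121)
5^2 ≡ 5^2 = 25 ≡ 25 (mod 1121)
5^4 ≡ 25^2 = 625 ≡ 625 (mod 1121)
5^8 ≡ 625^2 = 390625 ≡ 517 (mod 1121)
5^16 ≡ 517^2 = 267289 ≡ 491 (mod 1121)
5^32 ≡ 491^2 = 241081 ≡ 66 (mod 1121)
35 = 32 + 2 + 1 in binary powers of 2.
So 5^35 ≡ 66 · 25 · 5 ≡ 403 (mod 1121).
Squaring chain: 403 → 985 → 560 → 841 → 1051; never reaches −1, so base 5 is a Miller–Rabin witness that 1121 is composite.

403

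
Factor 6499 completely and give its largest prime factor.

6499 = 67 · 97
97 is prime.
So 6499 = 67 · 97; the largest prime factor is 97.

97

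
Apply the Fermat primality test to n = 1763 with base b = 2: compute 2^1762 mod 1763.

742

2^1 ≡ 2 (mod 1763)
2^2 ≡ 2^2 = 4 ≡ 4 (mod 1763)
2^4 ≡ 4^2 = 16 ≡ 16 (mod 1763)
2^8 ≡ 16^2 = 256 ≡ 256 (mod 1763)
2^16 ≡ 256^2 = 65536 ≡ 305 (mod 1763)
2^32 ≡ 305^2 = 93025 ≡ 1349 (mod 1763)
2^64 ≡ 1349^2 = 1819801 ≡ 385 (mod 1763)
2^128 ≡ 385^2 = 148225 ≡ 133 (mod 1763)
2^256 ≡ 133^2 = 17689 ≡ 59 (mod 1763)
2^512 ≡ 59^2 = 3481 ≡ 1718 (mod 1763)
2^1024 ≡ 1718^2 = 2951524 ≡ 262 (mod 1763)
1762 = 1024 + 512 + 128 + 64 + 32 + 2 in binary powers of 2.
So 2^1762 ≡ 262 · 1718 · 133 · 385 · 1349 · 4 ≡ 742 (mod 1763).
Since 742 ≠ 1, base 2 is a Fermat witness: 1763 is composite.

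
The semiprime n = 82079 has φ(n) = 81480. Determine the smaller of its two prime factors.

211

φ(n) = (p−1)(q−1) = n − (p+q) + 1, so p + q = 82079 − 81480 + 1 = 600.
p and q are the roots of t² − 600t + 82079 = 0.
Discriminant: 600² − 4·82079 = 360000 − 328316 = 31684; √31684 = 178.
q = (600 − 178)/2 = 211, p = (600 + 178)/2 = 389.
Check: 211 · 389 = 82079.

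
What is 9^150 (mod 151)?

9^1 ≡ 9 (mod 151)
9^2 ≡ 9^2 = 81 ≡ 81 (mod 151)
9^4 ≡ 81^2 = 6561 ≡ 68 (mod 151)
9^8 ≡ 68^2 = 4624 ≡ 94 (mod 151)
9^16 ≡ 94^2 = 8836 ≡ 78 (mod 151)
9^32 ≡ 78^2 = 6084 ≡ 44 (mod 151)
9^64 ≡ 44^2 = 1936 ≡ 124 (mod 151)
9^128 ≡ 124^2 = 15376 ≡ 125 (mod 151)
150 = 128 + 16 + 4 + 2 in binary powers of 2.
So 9^150 ≡ 125 · 78 · 68 · 81 ≡ 1 (mod 151).
Since the result is 1, base 9 gives no evidence that 151 is composite.

1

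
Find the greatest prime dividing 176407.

176407 = 7 · 25201
25201 = 11 · 2291
2291 = 29 · 79
79 is prime.
So 176407 = 7 · 11 · 29 · 79; the largest prime factor is 79.

79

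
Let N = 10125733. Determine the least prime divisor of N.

10125733 is odd.
Digit sum 22, not divisible by 3.
Ends in 3: not divisible by 5.
7: 10125733 = 7·1446533 + 2
11: 10125733 = 11·920521 + 2
13: 10125733 = 13·778902 + 7
17: 10125733 = 17·595631 + 6
19: 10125733 = 19·532933 + 6
23: 10125733 = 23·440249 + 6
29: 10125733 = 29·349163 + 6
31: 10125733 = 31·326636 + 17
37: 10125733 = 37·273668 + 17
41: 10125733 = 41·246969 + 4
43: 10125733 = 43·235482 + 7
47: 10125733 = 47·215441 + 6
53: 10125733 = 53·191051 + 30
59: 10125733 = 59·171622 + 35
61: 10125733 = 61·165995 + 38
67: 10125733 = 67·151130 + 23
71: 10125733 = 71·142615 + 68
73: 10125733 = 73·138708 + 49
79: 10125733 = 79·128173 + 66
83: 10125733 = 83·121996 + 65
89: 10125733 = 89·113772 + 25
97: 10125733 = 97·104389

97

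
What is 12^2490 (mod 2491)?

873

12^1 ≡ 12 (mod 2491)
12^2 ≡ 12^2 = 144 ≡ 144 (mod 2491)
12^4 ≡ 144^2 = 20736 ≡ 808 (mod 2491)
12^8 ≡ 808^2 = 652864 ≡ 222 (mod 2491)
12^16 ≡ 222^2 = 49284 ≡ 1955 (mod 2491)
12^32 ≡ 1955^2 = 3822025 ≡ 831 (mod 2491)
12^64 ≡ 831^2 = 690561 ≡ 554 (mod 2491)
12^128 ≡ 554^2 = 306916 ≡ 523 (mod 2491)
12^256 ≡ 523^2 = 273529 ≡ 2010 (mod 2491)
12^512 ≡ 2010^2 = 4040100 ≡ 2189 (mod 2491)
12^1024 ≡ 2189^2 = 4791721 ≡ 1528 (mod 2491)
12^2048 ≡ 1528^2 = 2334784 ≡ 717 (mod 2491)
2490 = 2048 + 256 + 128 + 32 + 16 + 8 + 2 in binary powers of 2.
So 12^2490 ≡ 717 · 2010 · 523 · 831 · 1955 · 222 · 144 ≡ 873 (mod 2491).
Since 873 ≠ 1, base 12 is a Fermat witness: 2491 is composite.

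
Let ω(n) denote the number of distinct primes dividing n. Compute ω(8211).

4

8211 = 3 · 2737
2737 = 7 · 391
391 = 17 · 23
8211 = 3 · 7 · 17 · 23, which has 4 distinct prime factors.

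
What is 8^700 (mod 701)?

8^1 ≡ 8 (mod 701)
8^2 ≡ 8^2 = 64 ≡ 64 (mod 701)
8^4 ≡ 64^2 = 4096 ≡ 591 (mod 701)
8^8 ≡ 591^2 = 349281 ≡ 183 (mod 701)
8^16 ≡ 183^2 = 33489 ≡ 542 (mod 701)
8^32 ≡ 542^2 = 293764 ≡ 45 (mod 701)
8^64 ≡ 45^2 = 2025 ≡ 623 (mod 701)
8^128 ≡ 623^2 = 388129 ≡ 476 (mod 701)
8^256 ≡ 476^2 = 226576 ≡ 153 (mod 701)
8^512 ≡ 153^2 = 23409 ≡ 276 (mod 701)
700 = 512 + 128 + 32 + 16 + 8 + 4 in binary powers of 2.
So 8^700 ≡ 276 · 476 · 45 · 542 · 183 · 591 ≡ 1 (mod 701).
Since the result is 1, base 8 gives no evidence that 701 is composite.

1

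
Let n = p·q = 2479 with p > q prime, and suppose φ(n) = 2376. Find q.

37

φ(n) = (p−1)(q−1) = n − (p+q) + 1, so p + q = 2479 − 2376 + 1 = 104.
p and q are the roots of t² − 104t + 2479 = 0.
Discriminant: 104² − 4·2479 = 10816 − 9916 = 900; √900 = 30.
q = (104 − 30)/2 = 37, p = (104 + 30)/2 = 67.
Check: 37 · 67 = 2479.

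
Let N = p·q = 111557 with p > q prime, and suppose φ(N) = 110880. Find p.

φ(n) = (p−1)(q−1) = n − (p+q) + 1, so p + q = 111557 − 110880 + 1 = 678.
p and q are the roots of t² − 678t + 111557 = 0.
Discriminant: 678² − 4·111557 = 459684 − 446228 = 13456; √13456 = 116.
q = (678 − 116)/2 = 281, p = (678 + 116)/2 = 397.
Check: 281 · 397 = 111557.

397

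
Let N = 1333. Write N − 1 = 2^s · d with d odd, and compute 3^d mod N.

1333 − 1 = 1332 = 2^2 · 333, so d = 333.
3^1 ≡ 3 (mod 1333)
3^2 ≡ 3^2 = 9 ≡ 9 (mod 1333)
3^4 ≡ 9^2 = 81 ≡ 81 (mod 1333)
3^8 ≡ 81^2 = 6561 ≡ 1229 (mod 1333)
3^16 ≡ 1229^2 = 1510441 ≡ 152 (mod 1333)
3^32 ≡ 152^2 = 23104 ≡ 443 (mod 1333)
3^64 ≡ 443^2 = 196249 ≡ 298 (mod 1333)
3^128 ≡ 298^2 = 88804 ≡ 826 (mod 1333)
3^256 ≡ 826^2 = 682276 ≡ 1113 (mod 1333)
333 = 256 + 64 + 8 + 4 + 1 in binary powers of 2.
So 3^333 ≡ 1113 · 298 · 1229 · 81 · 3 ≡ 1298 (mod 1333).
Squaring chain: 1298 → 1225; never reaches −1, so base 3 is a Miller–Rabin witness that 1333 is composite.

1298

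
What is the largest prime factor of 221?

17

221 = 13 · 17
17 is prime.
So 221 = 13 · 17; the largest prime factor is 17.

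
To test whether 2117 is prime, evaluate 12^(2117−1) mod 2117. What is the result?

12^1 ≡ 12 (mod 2117)
12^2 ≡ 12^2 = 144 ≡ 144 (mod 2117)
12^4 ≡ 144^2 = 20736 ≡ 1683 (mod 2117)
12^8 ≡ 1683^2 = 2832489 ≡ 2060 (mod 2117)
12^16 ≡ 2060^2 = 4243600 ≡ 1132 (mod 2117)
12^32 ≡ 1132^2 = 1281424 ≡ 639 (mod 2117)
12^64 ≡ 639^2 = 408321 ≡ 1857 (mod 2117)
12^128 ≡ 1857^2 = 3448449 ≡ 1973 (mod 2117)
12^256 ≡ 1973^2 = 3892729 ≡ 1683 (mod 2117)
12^512 ≡ 1683^2 = 2832489 ≡ 2060 (mod 2117)
12^1024 ≡ 2060^2 = 4243600 ≡ 1132 (mod 2117)
12^2048 ≡ 1132^2 = 1281424 ≡ 639 (mod 2117)
2116 = 2048 + 64 + 4 in binary powers of 2.
So 12^2116 ≡ 639 · 1857 · 1683 ≡ 1857 (mod 2117).
Since 1857 ≠ 1, base 12 is a Fermat witness: 2117 is composite.

1857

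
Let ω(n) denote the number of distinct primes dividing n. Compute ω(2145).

2145 = 3 · 715
715 = 5 · 143
143 = 11 · 13
2145 = 3 · 5 · 11 · 13, which has 4 distinct prime factors.

4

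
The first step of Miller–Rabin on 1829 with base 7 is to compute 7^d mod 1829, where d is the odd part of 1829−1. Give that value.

989

1829 − 1 = 1828 = 2^2 · 457, so d = 457.
7^1 ≡ 7 (mod 1829)
7^2 ≡ 7^2 = 49 ≡ 49 (mod 1829)
7^4 ≡ 49^2 = 2401 ≡ 572 (mod 1829)
7^8 ≡ 572^2 = 327184 ≡ 1622 (mod 1829)
7^16 ≡ 1622^2 = 2630884 ≡ 782 (mod 1829)
7^32 ≡ 782^2 = 611524 ≡ 638 (mod 1829)
7^64 ≡ 638^2 = 407044 ≡ 1006 (mod 1829)
7^128 ≡ 1006^2 = 1012036 ≡ 599 (mod 1829)
7^256 ≡ 599^2 = 358801 ≡ 317 (mod 1829)
457 = 256 + 128 + 64 + 8 + 1 in binary powers of 2.
So 7^457 ≡ 317 · 599 · 1006 · 1622 · 7 ≡ 989 (mod 1829).
Squaring chain: 989 → 1435; never reaches −1, so base 7 is a Miller–Rabin witness that 1829 is composite.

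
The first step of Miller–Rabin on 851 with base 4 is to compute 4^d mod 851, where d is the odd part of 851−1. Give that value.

169

851 − 1 = 850 = 2^1 · 425, so d = 425.
4^1 ≡ 4 (mod 851)
4^2 ≡ 4^2 = 16 ≡ 16 (mod 851)
4^4 ≡ 16^2 = 256 ≡ 256 (mod 851)
4^8 ≡ 256^2 = 65536 ≡ 9 (mod 851)
4^16 ≡ 9^2 = 81 ≡ 81 (mod 851)
4^32 ≡ 81^2 = 6561 ≡ 604 (mod 851)
4^64 ≡ 604^2 = 364816 ≡ 588 (mod 851)
4^128 ≡ 588^2 = 345744 ≡ 238 (mod 851)
4^256 ≡ 238^2 = 56644 ≡ 478 (mod 851)
425 = 256 + 128 + 32 + 8 + 1 in binary powers of 2.
So 4^425 ≡ 478 · 238 · 604 · 9 · 4 ≡ 169 (mod 851).
Squaring chain: 169; never reaches −1, so base 4 is a Miller–Rabin witness that 851 is composite.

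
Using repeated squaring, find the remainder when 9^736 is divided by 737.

350

9^1 ≡ 9 (mod 737)
9^2 ≡ 9^2 = 81 ≡ 81 (mod 737)
9^4 ≡ 81^2 = 6561 ≡ 665 (mod 737)
9^8 ≡ 665^2 = 442225 ≡ 25 (mod 737)
9^16 ≡ 25^2 = 625 ≡ 625 (mod 737)
9^32 ≡ 625^2 = 390625 ≡ 15 (mod 737)
9^64 ≡ 15^2 = 225 ≡ 225 (mod 737)
9^128 ≡ 225^2 = 50625 ≡ 509 (mod 737)
9^256 ≡ 509^2 = 259081 ≡ 394 (mod 737)
9^512 ≡ 394^2 = 155236 ≡ 466 (mod 737)
736 = 512 + 128 + 64 + 32 in binary powers of 2.
So 9^736 ≡ 466 · 509 · 225 · 15 ≡ 350 (mod 737).
Since 350 ≠ 1, base 9 is a Fermat witness: 737 is composite.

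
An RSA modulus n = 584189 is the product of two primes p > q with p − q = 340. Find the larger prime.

953

Since p = q + 340, we have 584189 = q(q + 340), so q² + 340q − 584189 = 0.
Discriminant: 340² + 4·584189 = 115600 + 2336756 = 2452356; √2452356 = 1566.
q = (−340 + 1566)/2 = 613, and p = q + 340 = 953.
Check: 613 · 953 = 584189.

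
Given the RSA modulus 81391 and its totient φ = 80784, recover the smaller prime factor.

φ(n) = (p−1)(q−1) = n − (p+q) + 1, so p + q = 81391 − 80784 + 1 = 608.
p and q are the roots of t² − 608t + 81391 = 0.
Discriminant: 608² − 4·81391 = 369664 − 325564 = 44100; √44100 = 210.
q = (608 − 210)/2 = 199, p = (608 + 210)/2 = 409.
Check: 199 · 409 = 81391.

199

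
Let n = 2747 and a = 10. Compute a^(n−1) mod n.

10^1 ≡ 10 (mod 2747)
10^2 ≡ 10^2 = 100 ≡ 100 (mod 2747)
10^4 ≡ 100^2 = 10000 ≡ 1759 (mod 2747)
10^8 ≡ 1759^2 = 3094081 ≡ 959 (mod 2747)
10^16 ≡ 959^2 = 919681 ≡ 2183 (mod 2747)
10^32 ≡ 2183^2 = 4765489 ≡ 2191 (mod 2747)
10^64 ≡ 2191^2 = 4800481 ≡ 1472 (mod 2747)
10^128 ≡ 1472^2 = 2166784 ≡ 2148 (mod 2747)
10^256 ≡ 2148^2 = 4613904 ≡ 1691 (mod 2747)
10^512 ≡ 1691^2 = 2859481 ≡ 2601 (mod 2747)
10^1024 ≡ 2601^2 = 6765201 ≡ 2087 (mod 2747)
10^2048 ≡ 2087^2 = 4355569 ≡ 1574 (mod 2747)
2746 = 2048 + 512 + 128 + 32 + 16 + 8 + 2 in binary powers of 2.
So 10^2746 ≡ 1574 · 2601 · 2148 · 2191 · 2183 · 959 · 100 ≡ 1322 (mod 2747).
Since 1322 ≠ 1, base 10 is a Fermat witness: 2747 is composite.

1322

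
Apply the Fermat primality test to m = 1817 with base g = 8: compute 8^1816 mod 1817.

8^1 ≡ 8 (mod 1817)
8^2 ≡ 8^2 = 64 ≡ 64 (mod 1817)
8^4 ≡ 64^2 = 4096 ≡ 462 (mod 1817)
8^8 ≡ 462^2 = 213444 ≡ 855 (mod 1817)
8^16 ≡ 855^2 = 731025 ≡ 591 (mod 1817)
8^32 ≡ 591^2 = 349281 ≡ 417 (mod 1817)
8^64 ≡ 417^2 = 173889 ≡ 1274 (mod 1817)
8^128 ≡ 1274^2 = 1623076 ≡ 495 (mod 1817)
8^256 ≡ 495^2 = 245025 ≡ 1547 (mod 1817)
8^512 ≡ 1547^2 = 2393209 ≡ 220 (mod 1817)
8^1024 ≡ 220^2 = 48400 ≡ 1158 (mod 1817)
1816 = 1024 + 512 + 256 + 16 + 8 in binary powers of 2.
So 8^1816 ≡ 1158 · 220 · 1547 · 591 · 855 ≡ 836 (mod 1817).
Since 836 ≠ 1, base 8 is a Fermat witness: 1817 is composite.

836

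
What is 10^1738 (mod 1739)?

10^1 ≡ 10 (mod 1739)
10^2 ≡ 10^2 = 100 ≡ 100 (mod 1739)
10^4 ≡ 100^2 = 10000 ≡ 1305 (mod 1739)
10^8 ≡ 1305^2 = 1703025 ≡ 544 (mod 1739)
10^16 ≡ 544^2 = 295936 ≡ 306 (mod 1739)
10^32 ≡ 306^2 = 93636 ≡ 1469 (mod 1739)
10^64 ≡ 1469^2 = 2157961 ≡ 1601 (mod 1739)
10^128 ≡ 1601^2 = 2563201 ≡ 1654 (mod 1739)
10^256 ≡ 1654^2 = 2735716 ≡ 269 (mod 1739)
10^512 ≡ 269^2 = 72361 ≡ 1062 (mod 1739)
10^1024 ≡ 1062^2 = 1127844 ≡ 972 (mod 1739)
1738 = 1024 + 512 + 128 + 64 + 8 + 2 in binary powers of 2.
So 10^1738 ≡ 972 · 1062 · 1654 · 1601 · 544 · 100 ≡ 1231 (mod 1739).
Since 1231 ≠ 1, base 10 is a Fermat witness: 1739 is composite.

1231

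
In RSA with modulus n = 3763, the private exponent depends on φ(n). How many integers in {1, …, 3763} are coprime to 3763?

Factor: 3763 = 53 · 71.
φ(3763) = (53−1) · (71−1) = 52 · 70 = 3640.

3640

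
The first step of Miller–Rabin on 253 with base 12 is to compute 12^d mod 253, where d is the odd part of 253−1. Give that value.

253 − 1 = 252 = 2^2 · 63, so d = 63.
12^1 ≡ 12 (mod 253)
12^2 ≡ 12^2 = 144 ≡ 144 (mod 253)
12^4 ≡ 144^2 = 20736 ≡ 243 (mod 253)
12^8 ≡ 243^2 = 59049 ≡ 100 (mod 253)
12^16 ≡ 100^2 = 10000 ≡ 133 (mod 253)
12^32 ≡ 133^2 = 17689 ≡ 232 (mod 253)
63 = 32 + 16 + 8 + 4 + 2 + 1 in binary powers of 2.
So 12^63 ≡ 232 · 133 · 100 · 243 · 144 · 12 ≡ 100 (mod 253).
Squaring chain: 100 → 133; never reaches −1, so base 12 is a Miller–Rabin witness that 253 is composite.

100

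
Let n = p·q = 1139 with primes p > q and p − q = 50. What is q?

17

Since p = q + 50, we have 1139 = q(q + 50), so q² + 50q − 1139 = 0.
Discriminant: 50² + 4·1139 = 2500 + 4556 = 7056; √7056 = 84.
q = (−50 + 84)/2 = 17, and p = q + 50 = 67.
Check: 17 · 67 = 1139.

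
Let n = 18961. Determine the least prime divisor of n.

18961 is odd.
Digit sum 25, not divisible by 3.
Ends in 1: not divisible by 5.
7: 18961 = 7·2708 + 5
11: 18961 = 11·1723 + 8
13: 18961 = 13·1458 + 7
17: 18961 = 17·1115 + 6
19: 18961 = 19·997 + 18
23: 18961 = 23·824 + 9
29: 18961 = 29·653 + 24
31: 18961 = 31·611 + 20
37: 18961 = 37·512 + 17
41: 18961 = 41·462 + 19
43: 18961 = 43·440 + 41
47: 18961 = 47·403 + 20
53: 18961 = 53·357 + 40
59: 18961 = 59·321 + 22
61: 18961 = 61·310 + 51
67: 18961 = 67·283

67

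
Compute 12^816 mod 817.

704

12^1 ≡ 12 (mod 817)
12^2 ≡ 12^2 = 144 ≡ 144 (mod 817)
12^4 ≡ 144^2 = 20736 ≡ 311 (mod 817)
12^8 ≡ 311^2 = 96721 ≡ 315 (mod 817)
12^16 ≡ 315^2 = 99225 ≡ 368 (mod 817)
12^32 ≡ 368^2 = 135424 ≡ 619 (mod 817)
12^64 ≡ 619^2 = 383161 ≡ 805 (mod 817)
12^128 ≡ 805^2 = 648025 ≡ 144 (mod 817)
12^256 ≡ 144^2 = 20736 ≡ 311 (mod 817)
12^512 ≡ 311^2 = 96721 ≡ 315 (mod 817)
816 = 512 + 256 + 32 + 16 in binary powers of 2.
So 12^816 ≡ 315 · 311 · 619 · 368 ≡ 704 (mod 817).
Since 704 ≠ 1, base 12 is a Fermat witness: 817 is composite.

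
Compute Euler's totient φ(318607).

303264

Factor: 318607 = 37 · 79 · 109.
φ(318607) = (37−1) · (79−1) · (109−1) = 36 · 78 · 108 = 303264.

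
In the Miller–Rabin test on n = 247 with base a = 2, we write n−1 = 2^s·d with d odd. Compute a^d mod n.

247 − 1 = 246 = 2^1 · 123, so d = 123.
2^1 ≡ 2 (mod 247)
2^2 ≡ 2^2 = 4 ≡ 4 (mod 247)
2^4 ≡ 4^2 = 16 ≡ 16 (mod 247)
2^8 ≡ 16^2 = 256 ≡ 9 (mod 247)
2^16 ≡ 9^2 = 81 ≡ 81 (mod 247)
2^32 ≡ 81^2 = 6561 ≡ 139 (mod 247)
2^64 ≡ 139^2 = 19321 ≡ 55 (mod 247)
123 = 64 + 32 + 16 + 8 + 2 + 1 in binary powers of 2.
So 2^123 ≡ 55 · 139 · 81 · 9 · 4 · 2 ≡ 164 (mod 247).
Squaring chain: 164; never reaches −1, so base 2 is a Miller–Rabin witness that 247 is composite.

164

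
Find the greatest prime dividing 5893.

83

5893 = 71 · 83
83 is prime.
So 5893 = 71 · 83; the largest prime factor is 83.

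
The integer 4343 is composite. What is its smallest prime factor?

43

4343 is odd.
Digit sum 14, not divisible by 3.
Ends in 3: not divisible by 5.
7: 4343 = 7·620 + 3
11: 4343 = 11·394 + 9
13: 4343 = 13·334 + 1
17: 4343 = 17·255 + 8
19: 4343 = 19·228 + 11
23: 4343 = 23·188 + 19
29: 4343 = 29·149 + 22
31: 4343 = 31·140 + 3
37: 4343 = 37·117 + 14
41: 4343 = 41·105 + 38
43: 4343 = 43·101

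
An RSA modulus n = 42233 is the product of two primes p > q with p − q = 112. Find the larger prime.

269

Since p = q + 112, we have 42233 = q(q + 112), so q² + 112q − 42233 = 0.
Discriminant: 112² + 4·42233 = 12544 + 168932 = 181476; √181476 = 426.
q = (−112 + 426)/2 = 157, and p = q + 112 = 269.
Check: 157 · 269 = 42233.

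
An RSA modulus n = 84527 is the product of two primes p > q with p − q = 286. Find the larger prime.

467

Since p = q + 286, we have 84527 = q(q + 286), so q² + 286q − 84527 = 0.
Discriminant: 286² + 4·84527 = 81796 + 338108 = 419904; √419904 = 648.
q = (−286 + 648)/2 = 181, and p = q + 286 = 467.
Check: 181 · 467 = 84527.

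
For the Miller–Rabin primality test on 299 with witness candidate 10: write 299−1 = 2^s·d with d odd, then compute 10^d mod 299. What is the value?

299 − 1 = 298 = 2^1 · 149, so d = 149.
10^1 ≡ 10 (mod 299)
10^2 ≡ 10^2 = 100 ≡ 100 (mod 299)
10^4 ≡ 100^2 = 10000 ≡ 133 (mod 299)
10^8 ≡ 133^2 = 17689 ≡ 48 (mod 299)
10^16 ≡ 48^2 = 2304 ≡ 211 (mod 299)
10^32 ≡ 211^2 = 44521 ≡ 269 (mod 299)
10^64 ≡ 269^2 = 72361 ≡ 3 (mod 299)
10^128 ≡ 3^2 = 9 ≡ 9 (mod 299)
149 = 128 + 16 + 4 + 1 in binary powers of 2.
So 10^149 ≡ 9 · 211 · 133 · 10 ≡ 17 (mod 299).
Squaring chain: 17; never reaches −1, so base 10 is a Miller–Rabin witness that 299 is composite.

17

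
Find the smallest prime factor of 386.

386 is even: 2 divides it.

2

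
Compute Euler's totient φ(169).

Factor: 169 = 13^2.
φ(169) = 13^1·(13−1) = 156.

156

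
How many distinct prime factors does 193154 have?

193154 = 2 · 96577
96577 = 13 · 7429
7429 = 17 · 437
437 = 19 · 23
193154 = 2 · 13 · 17 · 19 · 23, which has 5 distinct prime factors.

5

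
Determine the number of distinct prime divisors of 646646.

6

646646 = 2 · 323323
323323 = 7 · 46189
46189 = 11 · 4199
4199 = 13 · 323
323 = 17 · 19
646646 = 2 · 7 · 11 · 13 · 17 · 19, which has 6 distinct prime factors.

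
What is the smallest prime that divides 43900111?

83

43900111 is odd.
Digit sum 19, not divisible by 3.
Ends in 1: not divisible by 5.
7: 43900111 = 7·6271444 + 3
11: 43900111 = 11·3990919 + 2
13: 43900111 = 13·3376931 + 8
17: 43900111 = 17·2582359 + 8
19: 43900111 = 19·2310532 + 3
23: 43900111 = 23·1908700 + 11
29: 43900111 = 29·1513796 + 27
31: 43900111 = 31·1416132 + 19
37: 43900111 = 37·1186489 + 18
41: 43900111 = 41·1070734 + 17
43: 43900111 = 43·1020932 + 35
47: 43900111 = 47·934044 + 43
53: 43900111 = 53·828303 + 52
59: 43900111 = 59·744069 + 40
61: 43900111 = 61·719673 + 58
67: 43900111 = 67·655225 + 36
71: 43900111 = 71·618311 + 30
73: 43900111 = 73·601371 + 28
79: 43900111 = 79·555697 + 48
83: 43900111 = 83·528917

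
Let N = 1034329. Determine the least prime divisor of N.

47

1034329 is odd.
Digit sum 22, not divisible by 3.
Ends in 9: not divisible by 5.
7: 1034329 = 7·147761 + 2
11: 1034329 = 11·94029 + 10
13: 1034329 = 13·79563 + 10
17: 1034329 = 17·60842 + 15
19: 1034329 = 19·54438 + 7
23: 1034329 = 23·44970 + 19
29: 1034329 = 29·35666 + 15
31: 1034329 = 31·33365 + 14
37: 1034329 = 37·27954 + 31
41: 1034329 = 41·25227 + 22
43: 1034329 = 43·24054 + 7
47: 1034329 = 47·22007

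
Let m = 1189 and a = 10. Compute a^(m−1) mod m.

10^1 ≡ 10 (mod 1189)
10^2 ≡ 10^2 = 100 ≡ 100 (mod 1189)
10^4 ≡ 100^2 = 10000 ≡ 488 (mod 1189)
10^8 ≡ 488^2 = 238144 ≡ 344 (mod 1189)
10^16 ≡ 344^2 = 118336 ≡ 625 (mod 1189)
10^32 ≡ 625^2 = 390625 ≡ 633 (mod 1189)
10^64 ≡ 633^2 = 400689 ≡ 1185 (mod 1189)
10^128 ≡ 1185^2 = 1404225 ≡ 16 (mod 1189)
10^256 ≡ 16^2 = 256 ≡ 256 (mod 1189)
10^512 ≡ 256^2 = 65536 ≡ 141 (mod 1189)
10^1024 ≡ 141^2 = 19881 ≡ 857 (mod 1189)
1188 = 1024 + 128 + 32 + 4 in binary powers of 2.
So 10^1188 ≡ 857 · 16 · 633 · 488 ≡ 426 (mod 1189).
Since 426 ≠ 1, base 10 is a Fermat witness: 1189 is composite.

426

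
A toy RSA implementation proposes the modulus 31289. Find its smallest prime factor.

67

31289 is odd.
Digit sum 23, not divisible by 3.
Ends in 9: not divisible by 5.
7: 31289 = 7·4469 + 6
11: 31289 = 11·2844 + 5
13: 31289 = 13·2406 + 11
17: 31289 = 17·1840 + 9
19: 31289 = 19·1646 + 15
23: 31289 = 23·1360 + 9
29: 31289 = 29·1078 + 27
31: 31289 = 31·1009 + 10
37: 31289 = 37·845 + 24
41: 31289 = 41·763 + 6
43: 31289 = 43·727 + 28
47: 31289 = 47·665 + 34
53: 31289 = 53·590 + 19
59: 31289 = 59·530 + 19
61: 31289 = 61·512 + 57
67: 31289 = 67·467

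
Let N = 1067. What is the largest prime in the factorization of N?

1067 = 11 · 97
97 is prime.
So 1067 = 11 · 97; the largest prime factor is 97.

97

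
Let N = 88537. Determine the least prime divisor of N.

88537 is odd.
Digit sum 31, not divisible by 3.
Ends in 7: not divisible by 5.
7: 88537 = 7·12648 + 1
11: 88537 = 11·8048 + 9
13: 88537 = 13·6810 + 7
17: 88537 = 17·5208 + 1
19: 88537 = 19·4659 + 16
23: 88537 = 23·3849 + 10
29: 88537 = 29·3053

29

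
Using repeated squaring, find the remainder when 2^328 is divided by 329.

2^1 ≡ 2 (mod 329)
2^2 ≡ 2^2 = 4 ≡ 4 (mod 329)
2^4 ≡ 4^2 = 16 ≡ 16 (mod 329)
2^8 ≡ 16^2 = 256 ≡ 256 (mod 329)
2^16 ≡ 256^2 = 65536 ≡ 65 (mod 329)
2^32 ≡ 65^2 = 4225 ≡ 277 (mod 329)
2^64 ≡ 277^2 = 76729 ≡ 72 (mod 329)
2^128 ≡ 72^2 = 5184 ≡ 249 (mod 329)
2^256 ≡ 249^2 = 62001 ≡ 149 (mod 329)
328 = 256 + 64 + 8 in binary powers of 2.
So 2^328 ≡ 149 · 72 · 256 ≡ 205 (mod 329).
Since 205 ≠ 1, base 2 is a Fermat witness: 329 is composite.

205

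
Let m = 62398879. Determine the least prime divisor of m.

62398879 is odd.
Digit sum 52, not divisible by 3.
Ends in 9: not divisible by 5.
7: 62398879 = 7·8914125 + 4
11: 62398879 = 11·5672625 + 4
13: 62398879 = 13·4799913 + 10
17: 62398879 = 17·3670522 + 5
19: 62398879 = 19·3284151 + 10
23: 62398879 = 23·2712994 + 17
29: 62398879 = 29·2151685 + 14
31: 62398879 = 31·2012867 + 2
37: 62398879 = 37·1686456 + 7
41: 62398879 = 41·1521923 + 36
43: 62398879 = 43·1451136 + 31
47: 62398879 = 47·1327635 + 34
53: 62398879 = 53·1177337 + 18
59: 62398879 = 59·1057608 + 7
61: 62398879 = 61·1022932 + 27
67: 62398879 = 67·931326 + 37
71: 62398879 = 71·878857 + 32
73: 62398879 = 73·854779 + 12
79: 62398879 = 79·789859 + 18
83: 62398879 = 83·751793 + 60
89: 62398879 = 89·701111

89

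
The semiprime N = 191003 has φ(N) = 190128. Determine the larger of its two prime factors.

467

φ(n) = (p−1)(q−1) = n − (p+q) + 1, so p + q = 191003 − 190128 + 1 = 876.
p and q are the roots of t² − 876t + 191003 = 0.
Discriminant: 876² − 4·191003 = 767376 − 764012 = 3364; √3364 = 58.
q = (876 − 58)/2 = 409, p = (876 + 58)/2 = 467.
Check: 409 · 467 = 191003.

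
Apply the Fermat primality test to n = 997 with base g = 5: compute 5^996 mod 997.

1

5^1 ≡ 5 (mod 997)
5^2 ≡ 5^2 = 25 ≡ 25 (mod 997)
5^4 ≡ 25^2 = 625 ≡ 625 (mod 997)
5^8 ≡ 625^2 = 390625 ≡ 798 (mod 997)
5^16 ≡ 798^2 = 636804 ≡ 718 (mod 997)
5^32 ≡ 718^2 = 515524 ≡ 75 (mod 997)
5^64 ≡ 75^2 = 5625 ≡ 640 (mod 997)
5^128 ≡ 640^2 = 409600 ≡ 830 (mod 997)
5^256 ≡ 830^2 = 688900 ≡ 970 (mod 997)
5^512 ≡ 970^2 = 940900 ≡ 729 (mod 997)
996 = 512 + 256 + 128 + 64 + 32 + 4 in binary powers of 2.
So 5^996 ≡ 729 · 970 · 830 · 640 · 75 · 625 ≡ 1 (mod 997).
Since the result is 1, base 5 gives no evidence that 997 is composite.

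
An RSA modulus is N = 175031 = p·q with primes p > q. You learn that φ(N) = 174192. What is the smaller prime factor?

383

φ(n) = (p−1)(q−1) = n − (p+q) + 1, so p + q = 175031 − 174192 + 1 = 840.
p and q are the roots of t² − 840t + 175031 = 0.
Discriminant: 840² − 4·175031 = 705600 − 700124 = 5476; √5476 = 74.
q = (840 − 74)/2 = 383, p = (840 + 74)/2 = 457.
Check: 383 · 457 = 175031.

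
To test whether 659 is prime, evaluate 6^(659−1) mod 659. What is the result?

1

6^1 ≡ 6 (mod 659)
6^2 ≡ 6^2 = 36 ≡ 36 (mod 659)
6^4 ≡ 36^2 = 1296 ≡ 637 (mod 659)
6^8 ≡ 637^2 = 405769 ≡ 484 (mod 659)
6^16 ≡ 484^2 = 234256 ≡ 311 (mod 659)
6^32 ≡ 311^2 = 96721 ≡ 507 (mod 659)
6^64 ≡ 507^2 = 257049 ≡ 39 (mod 659)
6^128 ≡ 39^2 = 1521 ≡ 203 (mod 659)
6^256 ≡ 203^2 = 41209 ≡ 351 (mod 659)
6^512 ≡ 351^2 = 123201 ≡ 627 (mod 659)
658 = 512 + 128 + 16 + 2 in binary powers of 2.
So 6^658 ≡ 627 · 203 · 311 · 36 ≡ 1 (mod 659).
Since the result is 1, base 6 gives no evidence that 659 is composite.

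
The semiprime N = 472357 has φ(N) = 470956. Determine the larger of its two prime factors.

839

φ(n) = (p−1)(q−1) = n − (p+q) + 1, so p + q = 472357 − 470956 + 1 = 1402.
p and q are the roots of t² − 1402t + 472357 = 0.
Discriminant: 1402² − 4·472357 = 1965604 − 1889428 = 76176; √76176 = 276.
q = (1402 − 276)/2 = 563, p = (1402 + 276)/2 = 839.
Check: 563 · 839 = 472357.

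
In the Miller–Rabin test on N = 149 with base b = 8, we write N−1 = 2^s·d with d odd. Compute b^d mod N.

149 − 1 = 148 = 2^2 · 37, so d = 37.
8^1 ≡ 8 (mod 149)
8^2 ≡ 8^2 = 64 ≡ 64 (mod 149)
8^4 ≡ 64^2 = 4096 ≡ 73 (mod 149)
8^8 ≡ 73^2 = 5329 ≡ 114 (mod 149)
8^16 ≡ 114^2 = 12996 ≡ 33 (mod 149)
8^32 ≡ 33^2 = 1089 ≡ 46 (mod 149)
37 = 32 + 4 + 1 in binary powers of 2.
So 8^37 ≡ 46 · 73 · 8 ≡ 44 (mod 149).
Squaring chain: 44 → 148; reaches −1, so base 8 does not prove 149 composite.

44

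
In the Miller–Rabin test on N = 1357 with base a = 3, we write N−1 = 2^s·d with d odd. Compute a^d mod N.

1357 − 1 = 1356 = 2^2 · 339, so d = 339.
3^1 ≡ 3 (mod 1357)
3^2 ≡ 3^2 = 9 ≡ 9 (mod 1357)
3^4 ≡ 9^2 = 81 ≡ 81 (mod 1357)
3^8 ≡ 81^2 = 6561 ≡ 1133 (mod 1357)
3^16 ≡ 1133^2 = 1283689 ≡ 1324 (mod 1357)
3^32 ≡ 1324^2 = 1752976 ≡ 1089 (mod 1357)
3^64 ≡ 1089^2 = 1185921 ≡ 1260 (mod 1357)
3^128 ≡ 1260^2 = 1587600 ≡ 1267 (mod 1357)
3^256 ≡ 1267^2 = 1605289 ≡ 1315 (mod 1357)
339 = 256 + 64 + 16 + 2 + 1 in binary powers of 2.
So 3^339 ≡ 1315 · 1260 · 1324 · 9 · 3 ≡ 41 (mod 1357).
Squaring chain: 41 → 324; never reaches −1, so base 3 is a Miller–Rabin witness that 1357 is composite.

41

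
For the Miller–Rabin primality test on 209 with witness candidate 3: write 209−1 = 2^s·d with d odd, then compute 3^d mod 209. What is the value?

209 − 1 = 208 = 2^4 · 13, so d = 13.
3^1 ≡ 3 (mod 209)
3^2 ≡ 3^2 = 9 ≡ 9 (mod 209)
3^4 ≡ 9^2 = 81 ≡ 81 (mod 209)
3^8 ≡ 81^2 = 6561 ≡ 82 (mod 209)
13 = 8 + 4 + 1 in binary powers of 2.
So 3^13 ≡ 82 · 81 · 3 ≡ 71 (mod 209).
Squaring chain: 71 → 25 → 207 → 4; never reaches −1, so base 3 is a Miller–Rabin witness that 209 is composite.

71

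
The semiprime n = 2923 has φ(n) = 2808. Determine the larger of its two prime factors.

φ(n) = (p−1)(q−1) = n − (p+q) + 1, so p + q = 2923 − 2808 + 1 = 116.
p and q are the roots of t² − 116t + 2923 = 0.
Discriminant: 116² − 4·2923 = 13456 − 11692 = 1764; √1764 = 42.
q = (116 − 42)/2 = 37, p = (116 + 42)/2 = 79.
Check: 37 · 79 = 2923.

79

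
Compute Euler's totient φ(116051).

Factor: 116051 = 13 · 79 · 113.
φ(116051) = (13−1) · (79−1) · (113−1) = 12 · 78 · 112 = 104832.

104832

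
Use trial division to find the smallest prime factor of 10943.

10943 is odd.
Digit sum 17, not divisible by 3.
Ends in 3: not divisible by 5.
7: 10943 = 7·1563 + 2
11: 10943 = 11·994 + 9
13: 10943 = 13·841 + 10
17: 10943 = 17·643 + 12
19: 10943 = 19·575 + 18
23: 10943 = 23·475 + 18
29: 10943 = 29·377 + 10
31: 10943 = 31·353

31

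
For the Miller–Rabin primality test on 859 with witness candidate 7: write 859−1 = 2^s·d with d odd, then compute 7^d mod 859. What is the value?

859 − 1 = 858 = 2^1 · 429, so d = 429.
7^1 ≡ 7 (mod 859)
7^2 ≡ 7^2 = 49 ≡ 49 (mod 859)
7^4 ≡ 49^2 = 2401 ≡ 683 (mod 859)
7^8 ≡ 683^2 = 466489 ≡ 52 (mod 859)
7^16 ≡ 52^2 = 2704 ≡ 127 (mod 859)
7^32 ≡ 127^2 = 16129 ≡ 667 (mod 859)
7^64 ≡ 667^2 = 444889 ≡ 786 (mod 859)
7^128 ≡ 786^2 = 617796 ≡ 175 (mod 859)
7^256 ≡ 175^2 = 30625 ≡ 560 (mod 859)
429 = 256 + 128 + 32 + 8 + 4 + 1 in binary powers of 2.
So 7^429 ≡ 560 · 175 · 667 · 52 · 683 · 7 ≡ 1 (mod 859).
Since 7^d ≡ 1 (mod 859), base 7 does not prove 859 composite.

1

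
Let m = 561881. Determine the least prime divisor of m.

43

561881 is odd.
Digit sum 29, not divisible by 3.
Ends in 1: not divisible by 5.
7: 561881 = 7·80268 + 5
11: 561881 = 11·51080 + 1
13: 561881 = 13·43221 + 8
17: 561881 = 17·33051 + 14
19: 561881 = 19·29572 + 13
23: 561881 = 23·24429 + 14
29: 561881 = 29·19375 + 6
31: 561881 = 31·18125 + 6
37: 561881 = 37·15185 + 36
41: 561881 = 41·13704 + 17
43: 561881 = 43·13067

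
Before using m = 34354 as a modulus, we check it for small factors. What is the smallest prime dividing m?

34354 is even: 2 divides it.

2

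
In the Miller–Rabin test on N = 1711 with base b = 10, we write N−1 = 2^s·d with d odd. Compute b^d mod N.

1711 − 1 = 1710 = 2^1 · 855, so d = 855.
10^1 ≡ 10 (mod 1711)
10^2 ≡ 10^2 = 100 ≡ 100 (mod 1711)
10^4 ≡ 100^2 = 10000 ≡ 1445 (mod 1711)
10^8 ≡ 1445^2 = 2088025 ≡ 605 (mod 1711)
10^16 ≡ 605^2 = 366025 ≡ 1582 (mod 1711)
10^32 ≡ 1582^2 = 2502724 ≡ 1242 (mod 1711)
10^64 ≡ 1242^2 = 1542564 ≡ 953 (mod 1711)
10^128 ≡ 953^2 = 908209 ≡ 1379 (mod 1711)
10^256 ≡ 1379^2 = 1901641 ≡ 720 (mod 1711)
10^512 ≡ 720^2 = 518400 ≡ 1678 (mod 1711)
855 = 512 + 256 + 64 + 16 + 4 + 2 + 1 in binary powers of 2.
So 10^855 ≡ 1678 · 720 · 953 · 1582 · 1445 · 100 · 10 ≡ 396 (mod 1711).
Squaring chain: 396; never reaches −1, so base 10 is a Miller–Rabin witness that 1711 is composite.

396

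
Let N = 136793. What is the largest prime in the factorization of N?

89

136793 = 29 · 4717
4717 = 53 · 89
89 is prime.
So 136793 = 29 · 53 · 89; the largest prime factor is 89.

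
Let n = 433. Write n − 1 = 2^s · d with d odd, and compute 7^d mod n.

433 − 1 = 432 = 2^4 · 27, so d = 27.
7^1 ≡ 7 (mod 433)
7^2 ≡ 7^2 = 49 ≡ 49 (mod 433)
7^4 ≡ 49^2 = 2401 ≡ 236 (mod 433)
7^8 ≡ 236^2 = 55696 ≡ 272 (mod 433)
7^16 ≡ 272^2 = 73984 ≡ 374 (mod 433)
27 = 16 + 8 + 2 + 1 in binary powers of 2.
So 7^27 ≡ 374 · 272 · 49 · 7 ≡ 265 (mod 433).
Squaring chain: 265 → 79 → 179 → 432; reaches −1, so base 7 does not prove 433 composite.

265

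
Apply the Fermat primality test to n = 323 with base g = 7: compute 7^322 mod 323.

83

7^1 ≡ 7 (mod 323)
7^2 ≡ 7^2 = 49 ≡ 49 (mod 323)
7^4 ≡ 49^2 = 2401 ≡ 140 (mod 323)
7^8 ≡ 140^2 = 19600 ≡ 220 (mod 323)
7^16 ≡ 220^2 = 48400 ≡ 273 (mod 323)
7^32 ≡ 273^2 = 74529 ≡ 239 (mod 323)
7^64 ≡ 239^2 = 57121 ≡ 273 (mod 323)
7^128 ≡ 273^2 = 74529 ≡ 239 (mod 323)
7^256 ≡ 239^2 = 57121 ≡ 273 (mod 323)
322 = 256 + 64 + 2 in binary powers of 2.
So 7^322 ≡ 273 · 273 · 49 ≡ 83 (mod 323).
Since 83 ≠ 1, base 7 is a Fermat witness: 323 is composite.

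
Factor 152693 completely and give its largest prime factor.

152693 = 43 · 3551
3551 = 53 · 67
67 is prime.
So 152693 = 43 · 53 · 67; the largest prime factor is 67.

67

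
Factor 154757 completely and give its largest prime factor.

61

154757 = 43 · 3599
3599 = 59 · 61
61 is prime.
So 154757 = 43 · 59 · 61; the largest prime factor is 61.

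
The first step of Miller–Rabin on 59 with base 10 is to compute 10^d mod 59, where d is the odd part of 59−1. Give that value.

58

59 − 1 = 58 = 2^1 · 29, so d = 29.
10^1 ≡ 10 (mod 59)
10^2 ≡ 10^2 = 100 ≡ 41 (mod 59)
10^4 ≡ 41^2 = 1681 ≡ 29 (mod 59)
10^8 ≡ 29^2 = 841 ≡ 15 (mod 59)
10^16 ≡ 15^2 = 225 ≡ 48 (mod 59)
29 = 16 + 8 + 4 + 1 in binary powers of 2.
So 10^29 ≡ 48 · 15 · 29 · 10 ≡ 58 (mod 59).
Since 10^d ≡ 58 (mod 59), base 10 does not prove 59 composite.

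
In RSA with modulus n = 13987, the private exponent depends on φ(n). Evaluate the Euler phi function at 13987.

Factor: 13987 = 71 · 197.
φ(13987) = (71−1) · (197−1) = 70 · 196 = 13720.

13720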